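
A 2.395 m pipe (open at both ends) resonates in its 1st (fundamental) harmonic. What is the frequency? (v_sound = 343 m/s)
fₙ = nv/(2L) = 71.61 Hz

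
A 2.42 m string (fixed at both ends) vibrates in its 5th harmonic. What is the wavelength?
λₙ = 2L/n = 0.968 m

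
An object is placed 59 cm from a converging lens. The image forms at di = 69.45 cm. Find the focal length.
1/f = 1/do + 1/di → f = 31.9 cm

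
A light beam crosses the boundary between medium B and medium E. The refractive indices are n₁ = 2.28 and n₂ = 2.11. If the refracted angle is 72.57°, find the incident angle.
sin θ₁ = (n₂/n₁)·sin θ₂ → θ₁ = 62°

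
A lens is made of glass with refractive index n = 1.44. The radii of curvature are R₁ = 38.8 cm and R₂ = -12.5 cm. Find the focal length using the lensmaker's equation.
1/f = (n − 1)(1/R₁ − 1/R₂) → f = 21.49 cm (converging lens)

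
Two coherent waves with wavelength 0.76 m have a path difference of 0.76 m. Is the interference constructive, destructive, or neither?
constructive — path difference = 1λ, a whole number of wavelengths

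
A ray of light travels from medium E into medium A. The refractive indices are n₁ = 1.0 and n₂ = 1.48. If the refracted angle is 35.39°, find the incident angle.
sin θ₁ = (n₂/n₁)·sin θ₂ → θ₁ = 59°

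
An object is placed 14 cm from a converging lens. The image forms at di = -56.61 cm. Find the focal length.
1/f = 1/do + 1/di → f = 18.6 cm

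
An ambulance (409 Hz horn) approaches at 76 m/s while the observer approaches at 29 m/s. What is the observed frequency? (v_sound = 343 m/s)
f_obs = f·(v + v_o)/(v − v_s) = 569.8 Hz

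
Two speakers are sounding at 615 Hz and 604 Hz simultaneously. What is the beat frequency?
11 Hz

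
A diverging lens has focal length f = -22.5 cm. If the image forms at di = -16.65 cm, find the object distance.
1/do = 1/f − 1/di → do = 64.04 cm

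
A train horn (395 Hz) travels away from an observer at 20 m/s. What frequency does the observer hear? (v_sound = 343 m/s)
f_obs = f·v/(v + v_s) = 373.2 Hz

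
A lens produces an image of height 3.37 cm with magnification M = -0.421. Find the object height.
ho = |hi|/|M| = 8.005 cm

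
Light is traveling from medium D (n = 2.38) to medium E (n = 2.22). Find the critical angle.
θc = arcsin(n₂/n₁) = 68.87°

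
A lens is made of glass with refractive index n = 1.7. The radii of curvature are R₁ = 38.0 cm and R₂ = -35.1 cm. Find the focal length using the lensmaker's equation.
1/f = (n − 1)(1/R₁ − 1/R₂) → f = 26.07 cm (converging lens)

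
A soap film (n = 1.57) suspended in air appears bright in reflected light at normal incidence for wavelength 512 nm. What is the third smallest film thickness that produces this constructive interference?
2nt = (m − ½)λ with m = 3 → t = (m − ½)λ/(2n) = 407.6 nm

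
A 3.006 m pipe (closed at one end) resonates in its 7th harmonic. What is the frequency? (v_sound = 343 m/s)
fₙ = nv/(4L) = 199.7 Hz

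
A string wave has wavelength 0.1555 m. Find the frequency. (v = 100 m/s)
f = v/λ = 643.1 Hz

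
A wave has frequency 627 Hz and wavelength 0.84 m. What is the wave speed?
v = fλ = 526.7 m/s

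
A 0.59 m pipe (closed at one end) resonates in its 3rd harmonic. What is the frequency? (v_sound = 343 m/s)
fₙ = nv/(4L) = 436 Hz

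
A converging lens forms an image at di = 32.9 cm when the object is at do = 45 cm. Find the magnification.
M = −di/do = -0.7311 (inverted image)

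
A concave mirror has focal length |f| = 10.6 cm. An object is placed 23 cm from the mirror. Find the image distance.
f = +10.6 cm (concave); 1/di = 1/f − 1/do → di = 19.66 cm (real image, in front of mirror)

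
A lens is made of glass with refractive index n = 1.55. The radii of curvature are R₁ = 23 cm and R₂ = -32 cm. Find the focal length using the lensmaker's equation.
1/f = (n − 1)(1/R₁ − 1/R₂) → f = 24.33 cm (converging lens)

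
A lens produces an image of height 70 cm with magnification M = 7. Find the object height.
ho = |hi|/|M| = 10 cm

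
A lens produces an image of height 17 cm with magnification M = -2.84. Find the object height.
ho = |hi|/|M| = 5.986 cm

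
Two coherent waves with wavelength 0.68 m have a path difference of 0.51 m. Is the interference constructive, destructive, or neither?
neither (partial) — path difference = 0.75λ, neither a whole number of wavelengths nor an odd multiple of λ/2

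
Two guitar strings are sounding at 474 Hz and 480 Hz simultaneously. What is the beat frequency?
6 Hz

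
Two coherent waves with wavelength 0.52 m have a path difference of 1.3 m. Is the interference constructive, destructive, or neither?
destructive — path difference = 2.5λ, an odd multiple of λ/2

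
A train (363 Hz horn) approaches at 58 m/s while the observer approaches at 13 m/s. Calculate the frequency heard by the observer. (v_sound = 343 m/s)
f_obs = f·(v + v_o)/(v − v_s) = 453.4 Hz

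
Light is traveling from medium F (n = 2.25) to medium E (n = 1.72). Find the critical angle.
θc = arcsin(n₂/n₁) = 49.86°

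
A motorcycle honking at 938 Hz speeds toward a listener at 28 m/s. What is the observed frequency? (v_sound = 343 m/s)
f_obs = f·v/(v − v_s) = 1021 Hz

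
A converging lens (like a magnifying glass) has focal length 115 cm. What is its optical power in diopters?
P = 1/f = 0.8696 D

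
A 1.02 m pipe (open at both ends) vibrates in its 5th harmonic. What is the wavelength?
λₙ = 2L/n = 0.408 m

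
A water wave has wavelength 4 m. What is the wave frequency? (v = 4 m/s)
f = v/λ = 1 Hz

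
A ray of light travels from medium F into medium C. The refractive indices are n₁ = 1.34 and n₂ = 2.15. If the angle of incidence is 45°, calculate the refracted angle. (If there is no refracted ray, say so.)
sin θ₂ = (n₁/n₂)·sin θ₁ = 0.4407 → θ₂ = 26.15°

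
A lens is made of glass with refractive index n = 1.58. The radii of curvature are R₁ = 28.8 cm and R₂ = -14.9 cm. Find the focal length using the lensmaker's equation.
1/f = (n − 1)(1/R₁ − 1/R₂) → f = 16.93 cm (converging lens)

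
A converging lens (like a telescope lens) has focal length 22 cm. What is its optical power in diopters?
P = 1/f = 4.545 D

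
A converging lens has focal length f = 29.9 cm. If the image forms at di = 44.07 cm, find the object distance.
1/do = 1/f − 1/di → do = 92.99 cm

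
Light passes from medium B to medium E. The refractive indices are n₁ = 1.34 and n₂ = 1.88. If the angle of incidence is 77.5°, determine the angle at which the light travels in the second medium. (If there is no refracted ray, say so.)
sin θ₂ = (n₁/n₂)·sin θ₁ = 0.6959 → θ₂ = 44.1°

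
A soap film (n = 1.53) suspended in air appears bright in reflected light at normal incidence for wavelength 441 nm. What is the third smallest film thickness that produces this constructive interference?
2nt = (m − ½)λ with m = 3 → t = (m − ½)λ/(2n) = 360.3 nm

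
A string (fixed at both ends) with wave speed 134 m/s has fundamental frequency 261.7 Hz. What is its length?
L = v/(2f₁) = 0.256 m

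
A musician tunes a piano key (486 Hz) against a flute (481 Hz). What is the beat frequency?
5 Hz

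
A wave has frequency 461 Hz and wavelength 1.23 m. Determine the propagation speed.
v = fλ = 567 m/s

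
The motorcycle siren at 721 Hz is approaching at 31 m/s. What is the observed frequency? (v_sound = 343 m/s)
f_obs = f·v/(v − v_s) = 792.6 Hz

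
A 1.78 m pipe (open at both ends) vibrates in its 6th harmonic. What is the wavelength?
λₙ = 2L/n = 0.5933 m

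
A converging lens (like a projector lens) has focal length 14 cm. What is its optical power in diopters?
P = 1/f = 7.143 D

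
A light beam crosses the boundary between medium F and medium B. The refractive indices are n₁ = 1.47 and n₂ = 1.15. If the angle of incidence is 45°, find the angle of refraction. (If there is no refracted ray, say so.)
sin θ₂ = (n₁/n₂)·sin θ₁ = 0.9039 → θ₂ = 64.67°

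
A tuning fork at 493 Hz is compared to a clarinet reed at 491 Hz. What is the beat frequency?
2 Hz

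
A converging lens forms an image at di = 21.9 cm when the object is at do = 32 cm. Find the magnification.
M = −di/do = -0.6844 (inverted image)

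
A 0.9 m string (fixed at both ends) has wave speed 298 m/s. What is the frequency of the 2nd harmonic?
fₙ = nv/(2L) = 331.1 Hz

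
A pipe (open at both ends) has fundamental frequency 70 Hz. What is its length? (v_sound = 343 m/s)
L = v/(2f₁) = 2.45 m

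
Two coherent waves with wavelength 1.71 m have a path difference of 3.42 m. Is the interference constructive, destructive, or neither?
constructive — path difference = 2λ, a whole number of wavelengths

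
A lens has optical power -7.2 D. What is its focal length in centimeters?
f = 1/P = -13.89 cm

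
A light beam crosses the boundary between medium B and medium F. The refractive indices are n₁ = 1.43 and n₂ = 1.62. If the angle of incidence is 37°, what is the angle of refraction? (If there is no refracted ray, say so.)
sin θ₂ = (n₁/n₂)·sin θ₁ = 0.5312 → θ₂ = 32.09°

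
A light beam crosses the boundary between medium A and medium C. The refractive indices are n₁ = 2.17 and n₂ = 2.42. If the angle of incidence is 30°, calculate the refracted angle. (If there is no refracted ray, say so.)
sin θ₂ = (n₁/n₂)·sin θ₁ = 0.4483 → θ₂ = 26.64°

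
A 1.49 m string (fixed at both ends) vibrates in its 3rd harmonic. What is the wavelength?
λₙ = 2L/n = 0.9933 m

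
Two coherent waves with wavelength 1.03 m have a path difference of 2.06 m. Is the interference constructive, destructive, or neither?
constructive — path difference = 2λ, a whole number of wavelengths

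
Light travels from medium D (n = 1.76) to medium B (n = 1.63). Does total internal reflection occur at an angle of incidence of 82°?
θc = arcsin(n₂/n₁) = 67.84°; 82° > θc, so yes — total internal reflection.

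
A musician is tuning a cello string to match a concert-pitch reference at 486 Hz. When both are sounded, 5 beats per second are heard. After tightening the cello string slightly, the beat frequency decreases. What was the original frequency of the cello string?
481 Hz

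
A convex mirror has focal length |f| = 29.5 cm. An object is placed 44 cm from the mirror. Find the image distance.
f = −29.5 cm (convex); 1/di = 1/f − 1/do → di = -17.66 cm (virtual image, behind mirror)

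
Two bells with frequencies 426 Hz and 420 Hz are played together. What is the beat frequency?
6 Hz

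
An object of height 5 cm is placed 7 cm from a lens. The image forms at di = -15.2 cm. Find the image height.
hi = (-di/do) × ho = 10.86 cm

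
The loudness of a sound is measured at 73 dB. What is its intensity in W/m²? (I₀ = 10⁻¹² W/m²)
I = I₀·10^(β/10) = 2.00 × 10⁻⁵ W/m²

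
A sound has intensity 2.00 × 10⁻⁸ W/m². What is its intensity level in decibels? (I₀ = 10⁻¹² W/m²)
β = 10·log₁₀(I/I₀) = 43.01 dB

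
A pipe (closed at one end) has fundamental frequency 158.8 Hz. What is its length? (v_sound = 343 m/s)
L = v/(4f₁) = 0.54 m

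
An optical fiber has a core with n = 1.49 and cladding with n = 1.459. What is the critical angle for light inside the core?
θc = arcsin(n_cladding/n_core) = 78.29°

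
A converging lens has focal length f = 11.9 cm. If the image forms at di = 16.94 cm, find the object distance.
1/do = 1/f − 1/di → do = 40 cm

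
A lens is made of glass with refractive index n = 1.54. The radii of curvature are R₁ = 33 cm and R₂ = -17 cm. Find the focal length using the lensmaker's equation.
1/f = (n − 1)(1/R₁ − 1/R₂) → f = 20.78 cm (converging lens)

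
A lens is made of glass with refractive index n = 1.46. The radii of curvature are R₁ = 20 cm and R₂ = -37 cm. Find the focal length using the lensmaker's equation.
1/f = (n − 1)(1/R₁ − 1/R₂) → f = 28.22 cm (converging lens)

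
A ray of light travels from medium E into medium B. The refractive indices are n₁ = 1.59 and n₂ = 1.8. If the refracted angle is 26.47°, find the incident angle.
sin θ₁ = (n₂/n₁)·sin θ₂ → θ₁ = 30.3°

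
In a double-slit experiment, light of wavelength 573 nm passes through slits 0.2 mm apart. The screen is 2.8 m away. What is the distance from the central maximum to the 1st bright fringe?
y = mλL/d = 8.022 mm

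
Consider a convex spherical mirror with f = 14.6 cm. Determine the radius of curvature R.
R = 2|f| = 29.2 cm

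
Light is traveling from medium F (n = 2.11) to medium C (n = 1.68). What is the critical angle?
θc = arcsin(n₂/n₁) = 52.77°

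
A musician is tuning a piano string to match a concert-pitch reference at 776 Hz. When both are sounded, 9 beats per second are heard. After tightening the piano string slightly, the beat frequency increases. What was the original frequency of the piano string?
785 Hz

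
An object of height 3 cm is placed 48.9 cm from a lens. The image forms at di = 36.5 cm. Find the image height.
hi = (-di/do) × ho = -2.239 cm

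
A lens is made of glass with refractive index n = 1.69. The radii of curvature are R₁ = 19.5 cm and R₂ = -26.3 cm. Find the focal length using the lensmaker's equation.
1/f = (n − 1)(1/R₁ − 1/R₂) → f = 16.23 cm (converging lens)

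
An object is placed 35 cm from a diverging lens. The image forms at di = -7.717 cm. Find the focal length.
1/f = 1/do + 1/di → f = -9.9 cm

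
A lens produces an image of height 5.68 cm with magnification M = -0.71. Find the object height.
ho = |hi|/|M| = 8 cm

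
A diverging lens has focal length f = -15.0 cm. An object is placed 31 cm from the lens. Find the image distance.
1/di = 1/f − 1/do → di = -10.11 cm (virtual image)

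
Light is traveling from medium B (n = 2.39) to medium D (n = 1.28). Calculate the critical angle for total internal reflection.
θc = arcsin(n₂/n₁) = 32.38°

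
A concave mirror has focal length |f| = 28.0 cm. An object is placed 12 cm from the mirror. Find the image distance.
f = +28.0 cm (concave); 1/di = 1/f − 1/do → di = -21 cm (virtual image, behind mirror)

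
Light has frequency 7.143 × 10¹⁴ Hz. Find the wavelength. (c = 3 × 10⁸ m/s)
λ = c/f = 420 nm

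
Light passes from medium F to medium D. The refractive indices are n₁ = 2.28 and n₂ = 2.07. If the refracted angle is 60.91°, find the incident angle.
sin θ₁ = (n₂/n₁)·sin θ₂ → θ₁ = 52.5°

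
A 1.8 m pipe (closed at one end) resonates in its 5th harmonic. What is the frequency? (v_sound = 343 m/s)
fₙ = nv/(4L) = 238.2 Hz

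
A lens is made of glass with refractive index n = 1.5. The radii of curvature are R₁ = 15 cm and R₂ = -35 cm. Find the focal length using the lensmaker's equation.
1/f = (n − 1)(1/R₁ − 1/R₂) → f = 21 cm (converging lens)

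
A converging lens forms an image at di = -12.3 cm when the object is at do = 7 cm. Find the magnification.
M = −di/do = 1.757 (upright image)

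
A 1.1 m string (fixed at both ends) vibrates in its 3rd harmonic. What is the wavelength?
λₙ = 2L/n = 0.7333 m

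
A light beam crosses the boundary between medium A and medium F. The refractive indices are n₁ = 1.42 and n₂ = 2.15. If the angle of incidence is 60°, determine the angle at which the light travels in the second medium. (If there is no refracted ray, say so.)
sin θ₂ = (n₁/n₂)·sin θ₁ = 0.572 → θ₂ = 34.89°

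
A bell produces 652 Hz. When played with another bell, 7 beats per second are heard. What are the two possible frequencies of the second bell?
f₂ = 652 ± 7 Hz → 659 Hz or 645 Hz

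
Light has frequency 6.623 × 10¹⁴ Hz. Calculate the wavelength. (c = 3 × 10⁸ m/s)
λ = c/f = 453 nm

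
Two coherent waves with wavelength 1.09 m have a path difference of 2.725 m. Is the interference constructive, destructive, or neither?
destructive — path difference = 2.5λ, an odd multiple of λ/2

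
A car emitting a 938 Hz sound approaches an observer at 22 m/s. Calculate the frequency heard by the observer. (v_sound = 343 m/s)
f_obs = f·v/(v − v_s) = 1002 Hz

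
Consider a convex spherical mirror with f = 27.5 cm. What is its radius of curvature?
R = 2|f| = 55 cm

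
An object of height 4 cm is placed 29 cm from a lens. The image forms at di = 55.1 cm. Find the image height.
hi = (-di/do) × ho = -7.6 cm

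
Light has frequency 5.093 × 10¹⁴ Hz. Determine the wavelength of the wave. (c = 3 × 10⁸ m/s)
λ = c/f = 589 nm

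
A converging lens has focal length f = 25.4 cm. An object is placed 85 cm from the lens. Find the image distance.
1/di = 1/f − 1/do → di = 36.22 cm (real image)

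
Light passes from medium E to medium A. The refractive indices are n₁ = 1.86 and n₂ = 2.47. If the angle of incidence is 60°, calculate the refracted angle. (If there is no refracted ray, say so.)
sin θ₂ = (n₁/n₂)·sin θ₁ = 0.6521 → θ₂ = 40.7°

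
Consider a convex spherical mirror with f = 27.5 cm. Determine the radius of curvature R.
R = 2|f| = 55 cm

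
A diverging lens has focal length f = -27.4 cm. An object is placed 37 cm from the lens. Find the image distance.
1/di = 1/f − 1/do → di = -15.74 cm (virtual image)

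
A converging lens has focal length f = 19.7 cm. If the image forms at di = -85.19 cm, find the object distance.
1/do = 1/f − 1/di → do = 16 cm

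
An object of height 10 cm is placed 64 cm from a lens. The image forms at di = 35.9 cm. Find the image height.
hi = (-di/do) × ho = -5.609 cm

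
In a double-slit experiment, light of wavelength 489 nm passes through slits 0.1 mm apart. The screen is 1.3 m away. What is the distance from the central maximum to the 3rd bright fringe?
y = mλL/d = 19.07 mm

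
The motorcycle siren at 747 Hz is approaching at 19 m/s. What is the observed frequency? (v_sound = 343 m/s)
f_obs = f·v/(v − v_s) = 790.8 Hz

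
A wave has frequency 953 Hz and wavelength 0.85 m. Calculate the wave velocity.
v = fλ = 810 m/s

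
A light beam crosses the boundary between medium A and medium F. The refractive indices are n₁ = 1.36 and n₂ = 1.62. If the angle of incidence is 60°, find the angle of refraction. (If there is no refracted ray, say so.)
sin θ₂ = (n₁/n₂)·sin θ₁ = 0.727 → θ₂ = 46.64°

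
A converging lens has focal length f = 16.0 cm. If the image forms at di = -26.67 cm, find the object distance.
1/do = 1/f − 1/di → do = 10 cm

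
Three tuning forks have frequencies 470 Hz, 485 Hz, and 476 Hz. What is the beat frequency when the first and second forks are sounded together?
15 Hz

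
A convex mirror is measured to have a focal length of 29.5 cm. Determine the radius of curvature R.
R = 2|f| = 59 cm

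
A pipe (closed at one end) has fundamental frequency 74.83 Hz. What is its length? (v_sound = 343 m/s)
L = v/(4f₁) = 1.146 m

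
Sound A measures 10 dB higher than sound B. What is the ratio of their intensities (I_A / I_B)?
I_A/I_B = 10^(Δβ/10) = 10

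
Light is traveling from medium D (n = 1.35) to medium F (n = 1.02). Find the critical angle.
θc = arcsin(n₂/n₁) = 49.07°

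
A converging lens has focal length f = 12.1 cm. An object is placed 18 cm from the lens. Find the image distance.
1/di = 1/f − 1/do → di = 36.92 cm (real image)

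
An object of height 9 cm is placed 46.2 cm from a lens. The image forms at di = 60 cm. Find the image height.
hi = (-di/do) × ho = -11.69 cm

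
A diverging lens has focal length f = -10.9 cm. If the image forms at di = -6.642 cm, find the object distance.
1/do = 1/f − 1/di → do = 17 cm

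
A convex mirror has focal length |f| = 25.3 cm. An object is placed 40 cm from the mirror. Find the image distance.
f = −25.3 cm (convex); 1/di = 1/f − 1/do → di = -15.5 cm (virtual image, behind mirror)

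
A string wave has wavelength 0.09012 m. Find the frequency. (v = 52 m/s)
f = v/λ = 577 Hz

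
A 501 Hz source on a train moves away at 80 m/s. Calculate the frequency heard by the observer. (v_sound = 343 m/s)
f_obs = f·v/(v + v_s) = 406.2 Hz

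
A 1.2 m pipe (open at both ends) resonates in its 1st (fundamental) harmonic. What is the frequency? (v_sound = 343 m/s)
fₙ = nv/(2L) = 142.9 Hz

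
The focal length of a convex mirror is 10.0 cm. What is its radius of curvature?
R = 2|f| = 20 cm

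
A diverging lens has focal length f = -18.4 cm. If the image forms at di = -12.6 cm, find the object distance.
1/do = 1/f − 1/di → do = 39.97 cm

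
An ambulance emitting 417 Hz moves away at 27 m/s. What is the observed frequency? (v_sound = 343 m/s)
f_obs = f·v/(v + v_s) = 386.6 Hz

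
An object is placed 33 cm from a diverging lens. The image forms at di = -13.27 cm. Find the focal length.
1/f = 1/do + 1/di → f = -22.2 cm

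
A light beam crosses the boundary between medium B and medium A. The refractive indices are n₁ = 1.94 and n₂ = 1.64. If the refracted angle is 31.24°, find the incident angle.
sin θ₁ = (n₂/n₁)·sin θ₂ → θ₁ = 26°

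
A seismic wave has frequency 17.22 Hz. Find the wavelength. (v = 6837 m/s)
λ = v/f = 397 m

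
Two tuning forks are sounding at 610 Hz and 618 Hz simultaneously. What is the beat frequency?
8 Hz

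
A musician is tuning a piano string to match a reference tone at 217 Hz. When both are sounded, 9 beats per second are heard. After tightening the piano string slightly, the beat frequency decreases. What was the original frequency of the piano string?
208 Hz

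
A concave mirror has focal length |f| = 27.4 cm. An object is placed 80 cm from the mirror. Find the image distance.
f = +27.4 cm (concave); 1/di = 1/f − 1/do → di = 41.67 cm (real image, in front of mirror)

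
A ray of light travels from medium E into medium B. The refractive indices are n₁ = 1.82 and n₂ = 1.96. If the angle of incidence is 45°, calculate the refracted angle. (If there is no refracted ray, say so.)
sin θ₂ = (n₁/n₂)·sin θ₁ = 0.6566 → θ₂ = 41.04°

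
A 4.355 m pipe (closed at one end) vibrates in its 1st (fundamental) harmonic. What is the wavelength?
λₙ = 4L/n = 17.42 m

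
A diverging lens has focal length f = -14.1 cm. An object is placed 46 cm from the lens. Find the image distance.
1/di = 1/f − 1/do → di = -10.79 cm (virtual image)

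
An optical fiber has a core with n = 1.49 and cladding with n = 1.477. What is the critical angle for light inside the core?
θc = arcsin(n_cladding/n_core) = 82.43°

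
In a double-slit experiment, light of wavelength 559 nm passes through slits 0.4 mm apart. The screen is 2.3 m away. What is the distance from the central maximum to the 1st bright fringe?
y = mλL/d = 3.214 mm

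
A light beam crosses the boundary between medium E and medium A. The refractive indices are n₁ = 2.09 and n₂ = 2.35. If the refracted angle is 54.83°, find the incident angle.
sin θ₁ = (n₂/n₁)·sin θ₂ → θ₁ = 66.8°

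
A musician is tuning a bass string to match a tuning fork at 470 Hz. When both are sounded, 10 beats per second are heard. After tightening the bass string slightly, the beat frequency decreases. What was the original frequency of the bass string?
460 Hz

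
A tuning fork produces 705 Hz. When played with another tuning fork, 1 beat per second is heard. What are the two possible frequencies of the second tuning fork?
f₂ = 705 ± 1 Hz → 706 Hz or 704 Hz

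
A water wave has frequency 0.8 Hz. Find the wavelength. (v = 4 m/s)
λ = v/f = 5 m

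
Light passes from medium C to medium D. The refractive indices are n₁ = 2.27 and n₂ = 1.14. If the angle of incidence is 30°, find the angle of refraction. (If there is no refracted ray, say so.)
sin θ₂ = (n₁/n₂)·sin θ₁ = 0.9956 → θ₂ = 84.63°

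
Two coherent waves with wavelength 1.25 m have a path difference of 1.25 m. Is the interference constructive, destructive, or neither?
constructive — path difference = 1λ, a whole number of wavelengths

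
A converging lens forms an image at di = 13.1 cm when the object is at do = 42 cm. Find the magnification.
M = −di/do = -0.3119 (inverted image)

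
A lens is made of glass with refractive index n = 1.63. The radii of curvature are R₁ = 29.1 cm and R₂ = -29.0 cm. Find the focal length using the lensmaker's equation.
1/f = (n − 1)(1/R₁ − 1/R₂) → f = 23.06 cm (converging lens)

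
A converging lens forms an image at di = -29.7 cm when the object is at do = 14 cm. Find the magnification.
M = −di/do = 2.121 (upright image)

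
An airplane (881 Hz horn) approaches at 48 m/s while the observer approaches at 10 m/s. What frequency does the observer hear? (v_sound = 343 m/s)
f_obs = f·(v + v_o)/(v − v_s) = 1054 Hz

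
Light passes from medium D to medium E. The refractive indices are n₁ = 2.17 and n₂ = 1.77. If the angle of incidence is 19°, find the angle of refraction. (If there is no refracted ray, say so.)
sin θ₂ = (n₁/n₂)·sin θ₁ = 0.3991 → θ₂ = 23.52°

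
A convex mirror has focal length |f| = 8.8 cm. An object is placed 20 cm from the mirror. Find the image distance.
f = −8.8 cm (convex); 1/di = 1/f − 1/do → di = -6.111 cm (virtual image, behind mirror)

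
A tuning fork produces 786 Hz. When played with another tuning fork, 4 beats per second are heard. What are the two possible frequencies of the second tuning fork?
f₂ = 786 ± 4 Hz → 790 Hz or 782 Hz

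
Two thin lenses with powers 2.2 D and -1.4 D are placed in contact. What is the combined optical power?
P_total = P₁ + P₂ = 0.8 D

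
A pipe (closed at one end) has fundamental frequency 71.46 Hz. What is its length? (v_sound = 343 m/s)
L = v/(4f₁) = 1.2 m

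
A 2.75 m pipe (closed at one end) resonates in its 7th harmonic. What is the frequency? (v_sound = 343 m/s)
fₙ = nv/(4L) = 218.3 Hz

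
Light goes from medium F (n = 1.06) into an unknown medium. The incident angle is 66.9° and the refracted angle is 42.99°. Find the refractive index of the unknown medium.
n₂ = n₁·sin θ₁ / sin θ₂ = 1.43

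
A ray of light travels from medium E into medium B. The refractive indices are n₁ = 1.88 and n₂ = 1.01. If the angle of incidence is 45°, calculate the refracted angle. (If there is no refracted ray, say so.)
sin θ₂ = (n₁/n₂)·sin θ₁ = 1.316 > 1, so there is no refracted ray — the light undergoes total internal reflection.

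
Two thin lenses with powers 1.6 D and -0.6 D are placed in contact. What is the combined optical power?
P_total = P₁ + P₂ = 1.0 D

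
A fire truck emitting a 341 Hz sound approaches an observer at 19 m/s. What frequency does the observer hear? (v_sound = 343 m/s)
f_obs = f·v/(v − v_s) = 361 Hz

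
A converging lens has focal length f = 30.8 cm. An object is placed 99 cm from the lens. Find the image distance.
1/di = 1/f − 1/do → di = 44.71 cm (real image)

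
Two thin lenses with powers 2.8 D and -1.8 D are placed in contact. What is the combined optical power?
P_total = P₁ + P₂ = 1.0 D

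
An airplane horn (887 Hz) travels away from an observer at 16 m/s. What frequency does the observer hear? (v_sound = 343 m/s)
f_obs = f·v/(v + v_s) = 847.5 Hz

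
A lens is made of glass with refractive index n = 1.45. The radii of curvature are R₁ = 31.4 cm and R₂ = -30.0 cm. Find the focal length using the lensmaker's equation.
1/f = (n − 1)(1/R₁ − 1/R₂) → f = 34.09 cm (converging lens)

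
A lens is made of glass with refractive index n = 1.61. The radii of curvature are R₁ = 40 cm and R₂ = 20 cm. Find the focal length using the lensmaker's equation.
1/f = (n − 1)(1/R₁ − 1/R₂) → f = -65.57 cm (diverging lens)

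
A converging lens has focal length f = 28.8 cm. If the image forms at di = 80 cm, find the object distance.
1/do = 1/f − 1/di → do = 45 cm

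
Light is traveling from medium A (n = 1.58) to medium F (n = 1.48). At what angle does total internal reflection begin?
θc = arcsin(n₂/n₁) = 69.51°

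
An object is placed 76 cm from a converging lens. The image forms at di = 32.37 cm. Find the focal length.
1/f = 1/do + 1/di → f = 22.7 cm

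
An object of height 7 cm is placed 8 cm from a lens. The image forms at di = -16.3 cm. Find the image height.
hi = (-di/do) × ho = 14.26 cm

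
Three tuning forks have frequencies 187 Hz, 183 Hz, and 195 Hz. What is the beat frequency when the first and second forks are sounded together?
4 Hz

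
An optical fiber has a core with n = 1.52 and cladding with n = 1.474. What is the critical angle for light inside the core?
θc = arcsin(n_cladding/n_core) = 75.87°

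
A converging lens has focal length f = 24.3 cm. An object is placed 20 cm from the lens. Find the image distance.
1/di = 1/f − 1/do → di = -113 cm (virtual image)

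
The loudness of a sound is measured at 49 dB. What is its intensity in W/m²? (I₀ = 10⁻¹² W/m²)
I = I₀·10^(β/10) = 7.94 × 10⁻⁸ W/m²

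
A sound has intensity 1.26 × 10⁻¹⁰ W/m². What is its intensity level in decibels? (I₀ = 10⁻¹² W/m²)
β = 10·log₁₀(I/I₀) = 21 dB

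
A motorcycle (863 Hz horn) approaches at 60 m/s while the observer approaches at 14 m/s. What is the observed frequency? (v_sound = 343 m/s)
f_obs = f·(v + v_o)/(v − v_s) = 1089 Hz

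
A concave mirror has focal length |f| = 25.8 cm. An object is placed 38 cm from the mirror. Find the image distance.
f = +25.8 cm (concave); 1/di = 1/f − 1/do → di = 80.36 cm (real image, in front of mirror)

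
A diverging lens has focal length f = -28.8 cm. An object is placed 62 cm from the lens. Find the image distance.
1/di = 1/f − 1/do → di = -19.67 cm (virtual image)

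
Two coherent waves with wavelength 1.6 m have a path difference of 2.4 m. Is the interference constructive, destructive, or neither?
destructive — path difference = 1.5λ, an odd multiple of λ/2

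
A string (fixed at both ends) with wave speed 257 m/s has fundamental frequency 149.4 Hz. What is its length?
L = v/(2f₁) = 0.8601 m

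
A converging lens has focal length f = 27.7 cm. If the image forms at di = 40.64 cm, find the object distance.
1/do = 1/f − 1/di → do = 87 cm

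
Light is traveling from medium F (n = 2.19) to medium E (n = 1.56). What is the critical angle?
θc = arcsin(n₂/n₁) = 45.42°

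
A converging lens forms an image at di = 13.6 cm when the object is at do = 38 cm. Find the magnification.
M = −di/do = -0.3579 (inverted image)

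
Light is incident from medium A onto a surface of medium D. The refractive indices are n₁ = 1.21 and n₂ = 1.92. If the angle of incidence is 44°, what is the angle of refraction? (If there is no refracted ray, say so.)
sin θ₂ = (n₁/n₂)·sin θ₁ = 0.4378 → θ₂ = 25.96°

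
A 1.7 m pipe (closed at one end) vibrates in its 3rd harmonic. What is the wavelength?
λₙ = 4L/n = 2.267 m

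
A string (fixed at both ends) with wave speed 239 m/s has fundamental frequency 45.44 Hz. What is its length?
L = v/(2f₁) = 2.63 m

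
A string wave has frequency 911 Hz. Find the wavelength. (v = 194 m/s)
λ = v/f = 0.213 m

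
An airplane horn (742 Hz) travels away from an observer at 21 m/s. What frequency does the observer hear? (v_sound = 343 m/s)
f_obs = f·v/(v + v_s) = 699.2 Hz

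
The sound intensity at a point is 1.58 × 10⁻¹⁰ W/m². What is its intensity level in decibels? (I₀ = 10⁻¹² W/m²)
β = 10·log₁₀(I/I₀) = 21.99 dB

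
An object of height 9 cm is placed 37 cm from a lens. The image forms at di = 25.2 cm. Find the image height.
hi = (-di/do) × ho = -6.13 cm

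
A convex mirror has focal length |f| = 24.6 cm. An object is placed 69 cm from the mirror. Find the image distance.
f = −24.6 cm (convex); 1/di = 1/f − 1/do → di = -18.13 cm (virtual image, behind mirror)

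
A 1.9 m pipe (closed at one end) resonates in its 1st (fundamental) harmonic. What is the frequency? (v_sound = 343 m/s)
fₙ = nv/(4L) = 45.13 Hz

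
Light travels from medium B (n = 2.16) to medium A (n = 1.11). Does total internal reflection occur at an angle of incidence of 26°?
θc = arcsin(n₂/n₁) = 30.92°; 26° < θc, so no — the ray refracts.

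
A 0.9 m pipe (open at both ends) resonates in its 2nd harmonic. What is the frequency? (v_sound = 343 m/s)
fₙ = nv/(2L) = 381.1 Hz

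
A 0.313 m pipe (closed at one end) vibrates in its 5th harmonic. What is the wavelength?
λₙ = 4L/n = 0.2504 m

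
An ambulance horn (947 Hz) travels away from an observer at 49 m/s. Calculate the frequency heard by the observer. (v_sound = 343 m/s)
f_obs = f·v/(v + v_s) = 828.6 Hz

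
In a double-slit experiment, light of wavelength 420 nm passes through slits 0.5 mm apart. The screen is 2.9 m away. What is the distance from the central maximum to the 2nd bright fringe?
y = mλL/d = 4.872 mm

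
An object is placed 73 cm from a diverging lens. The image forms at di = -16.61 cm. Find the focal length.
1/f = 1/do + 1/di → f = -21.5 cm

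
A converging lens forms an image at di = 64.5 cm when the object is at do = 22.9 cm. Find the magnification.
M = −di/do = -2.817 (inverted image)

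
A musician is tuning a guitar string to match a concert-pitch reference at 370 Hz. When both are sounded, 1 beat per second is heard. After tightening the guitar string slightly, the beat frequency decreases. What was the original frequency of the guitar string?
369 Hz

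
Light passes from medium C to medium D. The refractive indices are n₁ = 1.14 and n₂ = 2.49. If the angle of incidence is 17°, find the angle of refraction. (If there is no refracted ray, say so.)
sin θ₂ = (n₁/n₂)·sin θ₁ = 0.1339 → θ₂ = 7.693°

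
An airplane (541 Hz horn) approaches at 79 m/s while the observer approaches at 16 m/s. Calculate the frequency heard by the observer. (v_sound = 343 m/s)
f_obs = f·(v + v_o)/(v − v_s) = 735.7 Hz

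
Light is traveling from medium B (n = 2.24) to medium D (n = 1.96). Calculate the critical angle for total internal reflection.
θc = arcsin(n₂/n₁) = 61.04°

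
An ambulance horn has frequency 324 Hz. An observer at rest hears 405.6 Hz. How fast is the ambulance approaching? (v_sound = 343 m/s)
v_s = v·(1 − f/f_obs) = 69.01 m/s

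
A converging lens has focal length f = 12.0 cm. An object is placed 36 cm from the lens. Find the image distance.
1/di = 1/f − 1/do → di = 18 cm (real image)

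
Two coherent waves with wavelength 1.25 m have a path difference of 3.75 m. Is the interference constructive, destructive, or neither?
constructive — path difference = 3λ, a whole number of wavelengths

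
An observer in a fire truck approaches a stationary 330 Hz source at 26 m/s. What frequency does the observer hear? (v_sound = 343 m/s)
f_obs = f·(v + v_o)/v = 355 Hz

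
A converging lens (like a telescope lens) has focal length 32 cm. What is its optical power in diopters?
P = 1/f = 3.125 D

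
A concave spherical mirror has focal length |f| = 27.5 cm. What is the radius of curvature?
R = 2|f| = 55 cm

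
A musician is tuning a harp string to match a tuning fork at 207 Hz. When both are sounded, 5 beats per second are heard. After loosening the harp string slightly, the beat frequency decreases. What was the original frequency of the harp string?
212 Hz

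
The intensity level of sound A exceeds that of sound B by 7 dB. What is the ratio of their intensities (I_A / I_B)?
I_A/I_B = 10^(Δβ/10) = 5.012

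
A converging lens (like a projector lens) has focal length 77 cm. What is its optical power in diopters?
P = 1/f = 1.299 D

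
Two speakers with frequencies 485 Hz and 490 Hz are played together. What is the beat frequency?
5 Hz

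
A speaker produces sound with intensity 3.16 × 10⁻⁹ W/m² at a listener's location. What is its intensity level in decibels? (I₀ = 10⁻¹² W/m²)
β = 10·log₁₀(I/I₀) = 35 dB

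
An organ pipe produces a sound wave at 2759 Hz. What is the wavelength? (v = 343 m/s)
λ = v/f = 0.1243 m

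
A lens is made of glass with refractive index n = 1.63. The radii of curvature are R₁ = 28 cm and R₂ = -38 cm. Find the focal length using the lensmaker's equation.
1/f = (n − 1)(1/R₁ − 1/R₂) → f = 25.59 cm (converging lens)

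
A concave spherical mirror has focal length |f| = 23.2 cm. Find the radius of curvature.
R = 2|f| = 46.4 cm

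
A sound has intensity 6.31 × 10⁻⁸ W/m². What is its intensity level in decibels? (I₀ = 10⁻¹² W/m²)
β = 10·log₁₀(I/I₀) = 48 dB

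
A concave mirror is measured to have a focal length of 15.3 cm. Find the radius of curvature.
R = 2|f| = 30.6 cm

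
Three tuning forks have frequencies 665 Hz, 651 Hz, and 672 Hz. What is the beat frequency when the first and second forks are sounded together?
14 Hz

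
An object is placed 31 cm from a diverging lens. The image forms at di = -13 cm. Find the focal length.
1/f = 1/do + 1/di → f = -22.39 cm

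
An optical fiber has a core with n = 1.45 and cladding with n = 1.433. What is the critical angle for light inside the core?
θc = arcsin(n_cladding/n_core) = 81.22°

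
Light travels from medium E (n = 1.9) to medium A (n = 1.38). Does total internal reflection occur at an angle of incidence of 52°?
θc = arcsin(n₂/n₁) = 46.58°; 52° > θc, so yes — total internal reflection.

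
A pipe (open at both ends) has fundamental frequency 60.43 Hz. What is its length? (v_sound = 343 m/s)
L = v/(2f₁) = 2.838 m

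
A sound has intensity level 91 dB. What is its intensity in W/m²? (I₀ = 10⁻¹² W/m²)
I = I₀·10^(β/10) = 1.26 × 10⁻³ W/m²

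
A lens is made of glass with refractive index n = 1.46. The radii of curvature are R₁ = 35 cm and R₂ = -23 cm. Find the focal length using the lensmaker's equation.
1/f = (n − 1)(1/R₁ − 1/R₂) → f = 30.17 cm (converging lens)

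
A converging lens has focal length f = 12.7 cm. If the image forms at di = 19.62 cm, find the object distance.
1/do = 1/f − 1/di → do = 36.01 cm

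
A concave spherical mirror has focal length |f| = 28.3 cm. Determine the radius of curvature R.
R = 2|f| = 56.6 cm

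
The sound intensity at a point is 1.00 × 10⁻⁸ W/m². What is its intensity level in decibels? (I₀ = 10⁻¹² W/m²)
β = 10·log₁₀(I/I₀) = 40 dB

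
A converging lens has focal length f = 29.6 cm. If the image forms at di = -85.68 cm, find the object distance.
1/do = 1/f − 1/di → do = 22 cm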